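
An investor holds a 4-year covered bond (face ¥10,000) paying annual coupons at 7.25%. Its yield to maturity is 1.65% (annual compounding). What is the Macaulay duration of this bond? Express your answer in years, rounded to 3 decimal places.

Periodic yield y = 0.0165. Discount each cash flow and weight by its year:
  t   CF        PV=CF/(1+0.0165)^t    t·PV
  1       725.00       713.2317       713.2317
  2       725.00       701.6544     1,403.3088
  3       725.00       690.2650     2,070.7950
  4    10,725.00    10,045.4124    40,181.6494
  Σ                 12,150.5634    44,368.9849
Price P = Σ PV = 12,150.5634.
Macaulay duration = Σ(t·PV) / P = 44,368.9849 / 12,150.5634 = 3.65160 years.

3.652 years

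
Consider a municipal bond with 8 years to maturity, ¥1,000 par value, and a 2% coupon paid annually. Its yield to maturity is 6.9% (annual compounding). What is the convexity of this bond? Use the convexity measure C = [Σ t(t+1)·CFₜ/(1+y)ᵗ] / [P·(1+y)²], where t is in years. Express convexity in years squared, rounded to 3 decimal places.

With y = 0.069:
  t   CF        PV=CF/(1+0.069)^t    t·PV        t(t+1)·PV
  1        20.00        18.7091        18.7091          37.4181
  2        20.00        17.5015        35.0029         105.0088
  3        20.00        16.3718        49.1155         196.4618
  4        20.00        15.3151        61.2603         306.3015
  5        20.00        14.3265        71.6327         429.7964
  6        20.00        13.4018        80.4109         562.8764
  7        20.00        12.5368        87.7575         702.0598
  8     1,020.00       598.1065     4,784.8521      43,063.6688
  Σ                    706.2691     5,188.7410      45,403.5916
P = 706.2691.
Convexity = Σ t(t+1)·PV / [P·(1+y)²] = 45,403.5916 / (706.2691 × 1.142761) = 56.25545.

56.255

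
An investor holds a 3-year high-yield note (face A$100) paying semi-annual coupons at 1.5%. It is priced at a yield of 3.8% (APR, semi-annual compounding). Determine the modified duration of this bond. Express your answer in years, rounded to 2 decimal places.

Periodic yield y = 0.019. First find Macaulay duration:
  t   CF        PV=CF/(1+0.019)^t    t·PV
  1         0.75         0.7360         0.7360
  2         0.75         0.7223         1.4446
  3         0.75         0.7088         2.1265
  4         0.75         0.6956         2.7824
  5         0.75         0.6826         3.4132
  6       100.75        89.9912       539.9471
  Σ                     93.5366       550.4498
P = 93.5366; Macaulay duration = 550.4498 / 93.5366 = 5.88486 half-year periods = 2.94243 years.
Modified duration = D_Mac / (1 + y) = 2.94243 / 1.019 = 2.88757 years.

2.89 years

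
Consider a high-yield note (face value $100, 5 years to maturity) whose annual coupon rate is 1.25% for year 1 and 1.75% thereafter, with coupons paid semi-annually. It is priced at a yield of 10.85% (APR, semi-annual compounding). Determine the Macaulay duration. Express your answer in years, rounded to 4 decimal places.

4.7794 years

Periodic yield y = 0.05425. Discount each cash flow and weight by its period:
  t   CF        PV=CF/(1+0.05425)^t    t·PV
  1        0.625         0.5928         0.5928
  2        0.625         0.5623         1.1247
  3        0.875         0.7468         2.2403
  4        0.875         0.7083         2.8333
  5        0.875         0.6719         3.3594
  6        0.875         0.6373         3.8238
  7        0.875         0.6045         4.2316
  8        0.875         0.5734         4.5872
  9        0.875         0.5439         4.8951
  10     100.875        59.4768       594.7678
  Σ                     65.1180       622.4559
Price P = Σ PV = 65.1180.
Macaulay duration = Σ(t·PV) / P = 622.4559 / 65.1180 = 9.55889 half-year periods.
In years: 9.55889 / 2 = 4.77944 years.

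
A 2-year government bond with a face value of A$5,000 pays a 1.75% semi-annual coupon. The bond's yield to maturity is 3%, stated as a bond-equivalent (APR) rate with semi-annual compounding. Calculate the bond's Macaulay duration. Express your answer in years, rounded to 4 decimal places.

1.9738 years

Periodic yield y = 0.015. Discount each cash flow and weight by its period:
  t   CF        PV=CF/(1+0.015)^t    t·PV
  1        43.75        43.1034        43.1034
  2        43.75        42.4665        84.9329
  3        43.75        41.8389       125.5166
  4     5,043.75     4,752.1417    19,008.5668
  Σ                  4,879.5505    19,262.1198
Price P = Σ PV = 4,879.5505.
Macaulay duration = Σ(t·PV) / P = 19,262.1198 / 4,879.5505 = 3.94752 half-year periods.
In years: 3.94752 / 2 = 1.97376 years.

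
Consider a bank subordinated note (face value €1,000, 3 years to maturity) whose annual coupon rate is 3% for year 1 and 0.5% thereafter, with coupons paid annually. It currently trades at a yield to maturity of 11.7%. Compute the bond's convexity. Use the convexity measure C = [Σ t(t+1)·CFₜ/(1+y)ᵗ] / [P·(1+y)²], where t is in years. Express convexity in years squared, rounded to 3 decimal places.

With y = 0.117:
  t   CF        PV=CF/(1+0.117)^t    t·PV        t(t+1)·PV
  1        30.00        26.8577        26.8577          53.7153
  2         5.00         4.0074         8.0148          24.0445
  3     1,005.00       721.1183     2,163.3550       8,653.4201
  Σ                    751.9834     2,198.2275       8,731.1799
P = 751.9834.
Convexity = Σ t(t+1)·PV / [P·(1+y)²] = 8,731.1799 / (751.9834 × 1.247689) = 9.30590.

9.306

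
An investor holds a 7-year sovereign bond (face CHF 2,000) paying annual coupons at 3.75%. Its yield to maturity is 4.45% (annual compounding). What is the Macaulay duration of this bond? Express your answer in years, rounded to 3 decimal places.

Periodic yield y = 0.0445. Discount each cash flow and weight by its year:
  t   CF        PV=CF/(1+0.0445)^t    t·PV
  1        75.00        71.8047        71.8047
  2        75.00        68.7455       137.4910
  3        75.00        65.8167       197.4500
  4        75.00        63.0126       252.0505
  5        75.00        60.3280       301.6401
  6        75.00        57.7578       346.5468
  7     2,075.00     1,529.8857    10,709.2000
  Σ                  1,917.3510    12,016.1831
Price P = Σ PV = 1,917.3510.
Macaulay duration = Σ(t·PV) / P = 12,016.1831 / 1,917.3510 = 6.26708 years.

6.267 years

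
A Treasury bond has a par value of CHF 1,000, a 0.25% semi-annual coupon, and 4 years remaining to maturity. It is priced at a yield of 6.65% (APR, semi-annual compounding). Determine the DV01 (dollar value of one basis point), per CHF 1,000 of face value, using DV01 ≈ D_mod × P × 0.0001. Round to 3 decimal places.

CHF 0.300

Periodic yield y = 0.03325.
  t   CF        PV=CF/(1+0.03325)^t    t·PV
  1         1.25         1.2098         1.2098
  2         1.25         1.1708         2.3417
  3         1.25         1.1332         3.3995
  4         1.25         1.0967         4.3868
  5         1.25         1.0614         5.3070
  6         1.25         1.0273         6.1635
  7         1.25         0.9942         6.9594
  8     1,001.25       770.7246     6,165.7967
  Σ                    778.4179     6,195.5645
P = 778.4179; D_Mac = 7.95917 half-year periods = 3.97959 yrs; D_mod = 3.85152 yrs.
DV01 ≈ 3.85152 × 778.4179 × 0.0001 = 0.299810.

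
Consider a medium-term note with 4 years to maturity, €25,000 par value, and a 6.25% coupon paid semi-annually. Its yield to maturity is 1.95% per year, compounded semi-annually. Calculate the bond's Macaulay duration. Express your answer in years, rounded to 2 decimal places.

Periodic yield y = 0.00975. Discount each cash flow and weight by its period:
  t   CF        PV=CF/(1+0.00975)^t    t·PV
  1       781.25       773.7064       773.7064
  2       781.25       766.2356     1,532.4711
  3       781.25       758.8369     2,276.5107
  4       781.25       751.5097     3,006.0387
  5       781.25       744.2532     3,721.2661
  6       781.25       737.0668     4,422.4009
  7       781.25       729.9498     5,109.6486
  8    25,781.25    23,855.7500   190,846.0003
  Σ                 29,117.3084   211,688.0429
Price P = Σ PV = 29,117.3084.
Macaulay duration = Σ(t·PV) / P = 211,688.0429 / 29,117.3084 = 7.27018 half-year periods.
In years: 7.27018 / 2 = 3.63509 years.

3.64 years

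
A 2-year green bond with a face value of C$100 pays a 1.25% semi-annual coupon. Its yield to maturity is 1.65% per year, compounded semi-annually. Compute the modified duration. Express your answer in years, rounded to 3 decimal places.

Periodic yield y = 0.00825. First find Macaulay duration:
  t   CF        PV=CF/(1+0.00825)^t    t·PV
  1        0.625         0.6199         0.6199
  2        0.625         0.6148         1.2296
  3        0.625         0.6098         1.8293
  4      100.625        97.3717       389.4870
  Σ                     99.2162       393.1659
P = 99.2162; Macaulay duration = 393.1659 / 99.2162 = 3.96272 half-year periods = 1.98136 years.
Modified duration = D_Mac / (1 + y) = 1.98136 / 1.00825 = 1.96515 years.

1.965 years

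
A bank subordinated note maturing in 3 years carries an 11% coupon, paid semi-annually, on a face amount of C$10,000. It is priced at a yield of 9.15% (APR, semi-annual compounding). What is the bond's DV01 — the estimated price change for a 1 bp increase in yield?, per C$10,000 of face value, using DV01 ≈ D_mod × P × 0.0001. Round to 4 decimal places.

C$2.6494

Periodic yield y = 0.04575.
  t   CF        PV=CF/(1+0.04575)^t    t·PV
  1       550.00       525.9383       525.9383
  2       550.00       502.9293     1,005.8586
  3       550.00       480.9269     1,442.7807
  4       550.00       459.8871     1,839.5483
  5       550.00       439.7677     2,198.8385
  6    10,550.00     8,066.5015    48,399.0091
  Σ                 10,475.9508    55,411.9735
P = 10,475.9508; D_Mac = 5.28945 half-year periods = 2.64472 yrs; D_mod = 2.52902 yrs.
DV01 ≈ 2.52902 × 10,475.9508 × 0.0001 = 2.649389.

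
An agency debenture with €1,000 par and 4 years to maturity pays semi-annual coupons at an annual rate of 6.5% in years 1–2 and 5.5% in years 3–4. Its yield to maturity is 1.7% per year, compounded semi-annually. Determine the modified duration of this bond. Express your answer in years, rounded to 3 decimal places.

3.601 years

Periodic yield y = 0.0085. First find Macaulay duration:
  t   CF        PV=CF/(1+0.0085)^t    t·PV
  1        32.50        32.2261        32.2261
  2        32.50        31.9545        63.9089
  3        32.50        31.6851        95.0554
  4        32.50        31.4181       125.6724
  5        27.50        26.3605       131.8024
  6        27.50        26.1383       156.8298
  7        27.50        25.9180       181.4260
  8     1,027.50       960.2285     7,681.8283
  Σ                  1,165.9291     8,468.7492
P = 1,165.9291; Macaulay duration = 8,468.7492 / 1,165.9291 = 7.26352 half-year periods = 3.63176 years.
Modified duration = D_Mac / (1 + y) = 3.63176 / 1.0085 = 3.60115 years.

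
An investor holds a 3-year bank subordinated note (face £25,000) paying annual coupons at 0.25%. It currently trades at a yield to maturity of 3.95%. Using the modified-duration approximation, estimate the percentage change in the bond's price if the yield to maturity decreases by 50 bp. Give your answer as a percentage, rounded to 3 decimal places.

Periodic yield y = 0.0395. Modified duration first:
  t   CF        PV=CF/(1+0.0395)^t    t·PV
  1        62.50        60.1251        60.1251
  2        62.50        57.8404       115.6807
  3    25,062.50    22,312.6375    66,937.9124
  Σ                 22,430.6029    67,113.7182
P = 22,430.6029; D_Mac = 2.99206 yrs; D_mod = 2.99206/(1+0.0395) = 2.87836 yrs.
ΔP/P ≈ -D_mod · Δy = -2.87836 × (-0.005) = +0.014392 = +1.4392%.

+1.439%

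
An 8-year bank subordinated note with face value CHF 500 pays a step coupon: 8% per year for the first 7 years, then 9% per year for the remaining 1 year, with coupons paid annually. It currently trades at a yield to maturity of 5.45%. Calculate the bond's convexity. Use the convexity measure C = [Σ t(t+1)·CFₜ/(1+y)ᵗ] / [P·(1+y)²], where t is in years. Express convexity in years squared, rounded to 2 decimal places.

47.26

With y = 0.0545:
  t   CF        PV=CF/(1+0.0545)^t    t·PV        t(t+1)·PV
  1        40.00        37.9327        37.9327          75.8653
  2        40.00        35.9722        71.9444         215.8331
  3        40.00        34.1130       102.3391         409.3563
  4        40.00        32.3500       129.3998         646.9991
  5        40.00        30.6780       153.3900         920.3401
  6        40.00        29.0925       174.5548       1,221.8834
  7        40.00        27.5889       193.1221       1,544.9767
  8       545.00       356.4707     2,851.7655      25,665.8899
  Σ                    584.1979     3,714.4483      30,701.1438
P = 584.1979.
Convexity = Σ t(t+1)·PV / [P·(1+y)²] = 30,701.1438 / (584.1979 × 1.111970) = 47.26084.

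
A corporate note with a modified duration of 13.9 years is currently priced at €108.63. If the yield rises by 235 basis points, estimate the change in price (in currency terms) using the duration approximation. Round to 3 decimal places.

-€35.484

Duration approximation: ΔP/P ≈ -D_mod · Δy = -13.9 × (+0.0235) = -0.326650.
ΔP ≈ 108.63 × (-0.326650) = -35.4839895.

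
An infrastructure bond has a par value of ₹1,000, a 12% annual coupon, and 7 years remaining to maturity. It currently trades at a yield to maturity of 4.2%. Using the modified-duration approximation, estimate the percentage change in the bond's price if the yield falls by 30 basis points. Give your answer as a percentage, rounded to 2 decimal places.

+1.57%

Periodic yield y = 0.042. Modified duration first:
  t   CF        PV=CF/(1+0.042)^t    t·PV
  1       120.00       115.1631       115.1631
  2       120.00       110.5213       221.0425
  3       120.00       106.0665       318.1994
  4       120.00       101.7912       407.1649
  5       120.00        97.6883       488.4416
  6       120.00        93.7508       562.5047
  7     1,120.00       839.7384     5,878.1685
  Σ                  1,464.7196     7,990.6848
P = 1,464.7196; D_Mac = 5.45544 yrs; D_mod = 5.45544/(1+0.042) = 5.23554 yrs.
ΔP/P ≈ -D_mod · Δy = -5.23554 × (-0.003) = +0.015707 = +1.5707%.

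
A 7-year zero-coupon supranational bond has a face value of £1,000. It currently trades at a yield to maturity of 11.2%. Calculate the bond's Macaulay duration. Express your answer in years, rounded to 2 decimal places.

7.00 years

A zero-coupon bond has a single cash flow at maturity, so its Macaulay duration equals its maturity: 7 years.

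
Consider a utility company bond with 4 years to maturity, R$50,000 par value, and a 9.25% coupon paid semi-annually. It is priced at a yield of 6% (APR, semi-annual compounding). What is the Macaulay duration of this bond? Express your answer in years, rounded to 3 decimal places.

Periodic yield y = 0.03. Discount each cash flow and weight by its period:
  t   CF        PV=CF/(1+0.03)^t    t·PV
  1     2,312.50     2,245.1456     2,245.1456
  2     2,312.50     2,179.7530     4,359.5061
  3     2,312.50     2,116.2651     6,348.7953
  4     2,312.50     2,054.6263     8,218.5052
  5     2,312.50     1,994.7828     9,973.9141
  6     2,312.50     1,936.6823    11,620.0941
  7     2,312.50     1,880.2741    13,161.9188
  8    52,312.50    41,295.9706   330,367.7646
  Σ                 55,703.4999   386,295.6437
Price P = Σ PV = 55,703.4999.
Macaulay duration = Σ(t·PV) / P = 386,295.6437 / 55,703.4999 = 6.93485 half-year periods.
In years: 6.93485 / 2 = 3.46743 years.

3.467 years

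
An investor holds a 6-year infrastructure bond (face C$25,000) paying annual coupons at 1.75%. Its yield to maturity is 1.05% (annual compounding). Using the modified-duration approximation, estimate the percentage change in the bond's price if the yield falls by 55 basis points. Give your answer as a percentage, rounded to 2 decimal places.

+3.13%

Periodic yield y = 0.0105. Modified duration first:
  t   CF        PV=CF/(1+0.0105)^t    t·PV
  1       437.50       432.9540       432.9540
  2       437.50       428.4552       856.9104
  3       437.50       424.0032     1,272.0095
  4       437.50       419.5974     1,678.3896
  5       437.50       415.2374     2,076.1870
  6    25,437.50    23,892.2208   143,353.3247
  Σ                 26,012.4680   149,669.7753
P = 26,012.4680; D_Mac = 5.75377 yrs; D_mod = 5.75377/(1+0.0105) = 5.69398 yrs.
ΔP/P ≈ -D_mod · Δy = -5.69398 × (-0.0055) = +0.031317 = +3.1317%.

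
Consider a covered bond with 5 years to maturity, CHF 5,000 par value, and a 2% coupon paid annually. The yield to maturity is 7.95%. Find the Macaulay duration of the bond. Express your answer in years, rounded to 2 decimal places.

4.77 years

Periodic yield y = 0.0795. Discount each cash flow and weight by its year:
  t   CF        PV=CF/(1+0.0795)^t    t·PV
  1       100.00        92.6355        92.6355
  2       100.00        85.8133       171.6266
  3       100.00        79.4936       238.4807
  4       100.00        73.6393       294.5570
  5     5,100.00     3,479.0201    17,395.1007
  Σ                  3,810.6018    18,192.4006
Price P = Σ PV = 3,810.6018.
Macaulay duration = Σ(t·PV) / P = 18,192.4006 / 3,810.6018 = 4.77415 years.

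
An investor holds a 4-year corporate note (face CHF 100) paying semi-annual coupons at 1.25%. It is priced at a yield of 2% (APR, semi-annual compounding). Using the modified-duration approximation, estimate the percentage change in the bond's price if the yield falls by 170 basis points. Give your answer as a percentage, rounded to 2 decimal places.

+6.59%

Periodic yield y = 0.01. Modified duration first:
  t   CF        PV=CF/(1+0.01)^t    t·PV
  1        0.625         0.6188         0.6188
  2        0.625         0.6127         1.2254
  3        0.625         0.6066         1.8199
  4        0.625         0.6006         2.4025
  5        0.625         0.5947         2.9733
  6        0.625         0.5888         3.5327
  7        0.625         0.5829         4.0806
  8      100.625        92.9255       743.4040
  Σ                     97.1306       760.0571
P = 97.1306; D_Mac = 7.82510 half-year periods = 3.91255 yrs; D_mod = 3.91255/(1+0.01) = 3.87381 yrs.
ΔP/P ≈ -D_mod · Δy = -3.87381 × (-0.017) = +0.065855 = +6.5855%.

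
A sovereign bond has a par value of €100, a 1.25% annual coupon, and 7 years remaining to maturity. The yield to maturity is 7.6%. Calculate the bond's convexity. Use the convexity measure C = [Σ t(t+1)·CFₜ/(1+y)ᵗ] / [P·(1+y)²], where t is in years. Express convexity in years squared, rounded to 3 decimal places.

With y = 0.076:
  t   CF        PV=CF/(1+0.076)^t    t·PV        t(t+1)·PV
  1         1.25         1.1617         1.1617           2.3234
  2         1.25         1.0797         2.1593           6.4779
  3         1.25         1.0034         3.0102          12.0408
  4         1.25         0.9325         3.7301          18.6505
  5         1.25         0.8667         4.3333          25.9998
  6         1.25         0.8054         4.8327          33.8287
  7       101.25        60.6330       424.4311       3,395.4486
  Σ                     66.4824       443.6584       3,494.7698
P = 66.4824.
Convexity = Σ t(t+1)·PV / [P·(1+y)²] = 3,494.7698 / (66.4824 × 1.157776) = 45.40329.

45.403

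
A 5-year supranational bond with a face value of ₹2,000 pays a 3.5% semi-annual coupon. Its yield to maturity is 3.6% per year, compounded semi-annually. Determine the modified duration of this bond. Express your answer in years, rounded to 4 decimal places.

4.5474 years

Periodic yield y = 0.018. First find Macaulay duration:
  t   CF        PV=CF/(1+0.018)^t    t·PV
  1        35.00        34.3811        34.3811
  2        35.00        33.7732        67.5464
  3        35.00        33.1761        99.5282
  4        35.00        32.5894       130.3578
  5        35.00        32.0132       160.0660
  6        35.00        31.4472       188.6829
  7        35.00        30.8911       216.2378
  8        35.00        30.3449       242.7593
  9        35.00        29.8084       268.2752
  10    2,035.00     1,702.4981    17,024.9809
  Σ                  1,990.9227    18,432.8157
P = 1,990.9227; Macaulay duration = 18,432.8157 / 1,990.9227 = 9.25843 half-year periods = 4.62921 years.
Modified duration = D_Mac / (1 + y) = 4.62921 / 1.018 = 4.54736 years.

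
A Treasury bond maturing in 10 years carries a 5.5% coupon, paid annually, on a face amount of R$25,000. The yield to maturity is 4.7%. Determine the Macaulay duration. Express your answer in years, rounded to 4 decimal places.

8.0220 years

Periodic yield y = 0.047. Discount each cash flow and weight by its year:
  t   CF        PV=CF/(1+0.047)^t    t·PV
  1     1,375.00     1,313.2760     1,313.2760
  2     1,375.00     1,254.3229     2,508.6457
  3     1,375.00     1,198.0161     3,594.0483
  4     1,375.00     1,144.2370     4,576.9478
  5     1,375.00     1,092.8720     5,464.3599
  6     1,375.00     1,043.8128     6,262.8767
  7     1,375.00       996.9559     6,978.6910
  8     1,375.00       952.2023     7,617.6187
  9     1,375.00       909.4578     8,185.1204
  10   26,375.00    16,661.9433   166,619.4327
  Σ                 26,567.0960   213,121.0172
Price P = Σ PV = 26,567.0960.
Macaulay duration = Σ(t·PV) / P = 213,121.0172 / 26,567.0960 = 8.02199 years.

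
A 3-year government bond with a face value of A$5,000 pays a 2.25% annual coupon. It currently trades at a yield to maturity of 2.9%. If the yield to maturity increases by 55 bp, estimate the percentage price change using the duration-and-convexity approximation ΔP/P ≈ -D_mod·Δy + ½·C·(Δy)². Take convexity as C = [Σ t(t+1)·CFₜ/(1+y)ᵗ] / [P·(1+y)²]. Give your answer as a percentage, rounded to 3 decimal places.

-1.551%

With y = 0.029:
  t   CF        PV=CF/(1+0.029)^t    t·PV        t(t+1)·PV
  1       112.50       109.3294       109.3294         218.6589
  2       112.50       106.2482       212.4965         637.4895
  3     5,112.50     4,692.3154    14,076.9462      56,307.7849
  Σ                  4,907.8931    14,398.7722      57,163.9333
P = 4,907.8931; D_Mac = 2.93380 yrs; D_mod = 2.85112 yrs; C = 11.00009.
Duration effect: -2.85112 × (+0.0055) = -0.015681
Convexity effect: 0.5 × 11.00009 × (0.0055)² = +0.0001664
ΔP/P ≈ -0.015681 + 0.0001664 = -0.015515 = -1.5515%.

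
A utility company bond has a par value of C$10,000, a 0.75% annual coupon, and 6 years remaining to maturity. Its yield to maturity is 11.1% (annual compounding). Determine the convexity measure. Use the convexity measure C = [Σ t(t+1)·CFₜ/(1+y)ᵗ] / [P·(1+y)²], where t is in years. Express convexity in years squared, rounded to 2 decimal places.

With y = 0.111:
  t   CF        PV=CF/(1+0.111)^t    t·PV        t(t+1)·PV
  1        75.00        67.5068        67.5068         135.0135
  2        75.00        60.7622       121.5243         364.5729
  3        75.00        54.6914       164.0742         656.2969
  4        75.00        49.2272       196.9088         984.5438
  5        75.00        44.3089       221.5445       1,329.2670
  6    10,075.00     5,357.4818    32,144.8906     225,014.2339
  Σ                  5,633.9782    32,916.4491     228,483.9280
P = 5,633.9782.
Convexity = Σ t(t+1)·PV / [P·(1+y)²] = 228,483.9280 / (5,633.9782 × 1.234321) = 32.85583.

32.86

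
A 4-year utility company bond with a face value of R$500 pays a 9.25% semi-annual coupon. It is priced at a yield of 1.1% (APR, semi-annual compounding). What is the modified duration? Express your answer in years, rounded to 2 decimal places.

3.50 years

Periodic yield y = 0.0055. First find Macaulay duration:
  t   CF        PV=CF/(1+0.0055)^t    t·PV
  1       23.125        22.9985        22.9985
  2       23.125        22.8727        45.7454
  3       23.125        22.7476        68.2428
  4       23.125        22.6232        90.4927
  5       23.125        22.4994       112.4971
  6       23.125        22.3764       134.2581
  7       23.125        22.2540       155.7777
  8      523.125       500.6669     4,005.3352
  Σ                    659.0386     4,635.3475
P = 659.0386; Macaulay duration = 4,635.3475 / 659.0386 = 7.03350 half-year periods = 3.51675 years.
Modified duration = D_Mac / (1 + y) = 3.51675 / 1.0055 = 3.49751 years.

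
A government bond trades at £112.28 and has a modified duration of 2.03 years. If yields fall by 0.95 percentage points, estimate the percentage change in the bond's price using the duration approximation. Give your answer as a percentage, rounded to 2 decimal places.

Duration approximation: ΔP/P ≈ -D_mod · Δy = -2.03 × (-0.0095) = +0.019285.
As a percentage: +1.9285%.

+1.93%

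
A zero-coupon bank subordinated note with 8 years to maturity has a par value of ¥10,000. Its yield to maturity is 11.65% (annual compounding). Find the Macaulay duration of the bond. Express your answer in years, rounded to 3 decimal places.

A zero-coupon bond has a single cash flow at maturity, so its Macaulay duration equals its maturity: 8 years.

8.000 years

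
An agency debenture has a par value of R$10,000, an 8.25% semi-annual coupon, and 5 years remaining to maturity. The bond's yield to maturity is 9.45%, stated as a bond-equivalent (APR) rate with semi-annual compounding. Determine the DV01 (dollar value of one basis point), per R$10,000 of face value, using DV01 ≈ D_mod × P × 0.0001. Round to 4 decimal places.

Periodic yield y = 0.04725.
  t   CF        PV=CF/(1+0.04725)^t    t·PV
  1       412.50       393.8888       393.8888
  2       412.50       376.1172       752.2344
  3       412.50       359.1475     1,077.4425
  4       412.50       342.9434     1,371.7737
  5       412.50       327.4704     1,637.3522
  6       412.50       312.6956     1,876.1735
  7       412.50       298.5873     2,090.1113
  8       412.50       285.1156     2,280.9249
  9       412.50       272.2517     2,450.2655
  10   10,412.50     6,562.2281    65,622.2813
  Σ                  9,530.4457    79,552.4480
P = 9,530.4457; D_Mac = 8.34719 half-year periods = 4.17360 yrs; D_mod = 3.98529 yrs.
DV01 ≈ 3.98529 × 9,530.4457 × 0.0001 = 3.798159.

R$3.7982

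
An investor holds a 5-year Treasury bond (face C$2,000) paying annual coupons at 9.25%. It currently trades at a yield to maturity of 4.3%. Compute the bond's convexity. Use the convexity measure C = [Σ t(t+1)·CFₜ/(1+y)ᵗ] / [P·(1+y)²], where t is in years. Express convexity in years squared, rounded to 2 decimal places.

With y = 0.043:
  t   CF        PV=CF/(1+0.043)^t    t·PV        t(t+1)·PV
  1       185.00       177.3730       177.3730         354.7459
  2       185.00       170.0604       340.1207       1,020.3622
  3       185.00       163.0492       489.1477       1,956.5910
  4       185.00       156.3272       625.3087       3,126.5436
  5     2,185.00     1,770.2308     8,851.1541      53,106.9248
  Σ                  2,437.0406    10,483.1043      59,565.1675
P = 2,437.0406.
Convexity = Σ t(t+1)·PV / [P·(1+y)²] = 59,565.1675 / (2,437.0406 × 1.087849) = 22.46782.

22.47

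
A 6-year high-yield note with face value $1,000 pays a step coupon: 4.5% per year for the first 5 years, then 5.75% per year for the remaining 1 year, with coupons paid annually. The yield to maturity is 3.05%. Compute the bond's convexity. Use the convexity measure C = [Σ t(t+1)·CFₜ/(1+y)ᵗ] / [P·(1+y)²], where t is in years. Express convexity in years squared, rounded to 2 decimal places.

34.49

With y = 0.0305:
  t   CF        PV=CF/(1+0.0305)^t    t·PV        t(t+1)·PV
  1        45.00        43.6681        43.6681          87.3362
  2        45.00        42.3757        84.7513         254.2540
  3        45.00        41.1215       123.3644         493.4575
  4        45.00        39.9044       159.6175         798.0875
  5        45.00        38.7233       193.6166       1,161.6995
  6     1,057.50       883.0644     5,298.3867      37,088.7067
  Σ                  1,088.8574     5,903.4046      39,883.5415
P = 1,088.8574.
Convexity = Σ t(t+1)·PV / [P·(1+y)²] = 39,883.5415 / (1,088.8574 × 1.061930) = 34.49266.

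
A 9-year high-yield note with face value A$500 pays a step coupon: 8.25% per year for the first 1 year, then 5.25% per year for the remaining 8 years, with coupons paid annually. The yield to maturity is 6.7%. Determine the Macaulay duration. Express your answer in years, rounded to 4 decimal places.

Periodic yield y = 0.067. Discount each cash flow and weight by its year:
  t   CF        PV=CF/(1+0.067)^t    t·PV
  1        41.25        38.6598        38.6598
  2        26.25        23.0569        46.1138
  3        26.25        21.6091        64.8272
  4        26.25        20.2522        81.0087
  5        26.25        18.9805        94.9024
  6        26.25        17.7886       106.7319
  7        26.25        16.6716       116.7015
  8        26.25        15.6248       124.9983
  9       526.25       293.5704     2,642.1340
  Σ                    466.2139     3,316.0775
Price P = Σ PV = 466.2139.
Macaulay duration = Σ(t·PV) / P = 3,316.0775 / 466.2139 = 7.11278 years.

7.1128 years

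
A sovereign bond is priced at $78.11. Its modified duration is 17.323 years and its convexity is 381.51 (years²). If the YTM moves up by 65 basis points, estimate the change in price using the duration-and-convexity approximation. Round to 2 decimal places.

-$8.17

Duration effect: -D_mod·Δy = -17.323 × (+0.0065) = -0.1125995
Convexity effect: ½·C·(Δy)² = 0.5 × 381.51 × (0.0065)² = +0.00805939875
ΔP/P ≈ -0.1125995 + 0.00805939875 = -0.10454010125
ΔP ≈ 78.11 × (-0.10454010125) = -8.1656273086375.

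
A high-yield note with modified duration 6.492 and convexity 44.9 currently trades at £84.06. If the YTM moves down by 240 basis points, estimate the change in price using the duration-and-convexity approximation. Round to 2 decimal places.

Duration effect: -D_mod·Δy = -6.492 × (-0.024) = +0.155808
Convexity effect: ½·C·(Δy)² = 0.5 × 44.9 × (-0.024)² = +0.0129312
ΔP/P ≈ +0.155808 + 0.0129312 = +0.1687392
ΔP ≈ 84.06 × (+0.1687392) = +14.184217152.

+£14.18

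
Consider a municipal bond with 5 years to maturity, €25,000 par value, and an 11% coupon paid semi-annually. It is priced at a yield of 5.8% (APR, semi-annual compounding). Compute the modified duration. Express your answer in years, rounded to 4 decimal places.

3.9718 years

Periodic yield y = 0.029. First find Macaulay duration:
  t   CF        PV=CF/(1+0.029)^t    t·PV
  1     1,375.00     1,336.2488     1,336.2488
  2     1,375.00     1,298.5897     2,597.1794
  3     1,375.00     1,261.9919     3,785.9758
  4     1,375.00     1,226.4256     4,905.7023
  5     1,375.00     1,191.8616     5,959.3080
  6     1,375.00     1,158.2717     6,949.6303
  7     1,375.00     1,125.6285     7,879.3994
  8     1,375.00     1,093.9052     8,751.2419
  9     1,375.00     1,063.0760     9,567.6843
  10   26,375.00    19,817.0370   198,170.3702
  Σ                 30,573.0360   249,902.7402
P = 30,573.0360; Macaulay duration = 249,902.7402 / 30,573.0360 = 8.17396 half-year periods = 4.08698 years.
Modified duration = D_Mac / (1 + y) = 4.08698 / 1.029 = 3.97180 years.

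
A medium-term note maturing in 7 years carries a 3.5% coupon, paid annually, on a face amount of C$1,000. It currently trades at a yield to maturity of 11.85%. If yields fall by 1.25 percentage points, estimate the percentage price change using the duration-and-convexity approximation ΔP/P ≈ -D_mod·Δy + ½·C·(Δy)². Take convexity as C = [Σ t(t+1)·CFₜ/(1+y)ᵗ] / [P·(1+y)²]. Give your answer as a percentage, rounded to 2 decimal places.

+7.11%

With y = 0.1185:
  t   CF        PV=CF/(1+0.1185)^t    t·PV        t(t+1)·PV
  1        35.00        31.2919        31.2919          62.5838
  2        35.00        27.9767        55.9533         167.8600
  3        35.00        25.0127        75.0380         300.1521
  4        35.00        22.3627        89.4508         447.2538
  5        35.00        19.9935        99.9673         599.8040
  6        35.00        17.8752       107.2515         750.7605
  7     1,035.00       472.5942     3,308.1597      26,465.2778
  Σ                    617.1069     3,767.1126      28,793.6921
P = 617.1069; D_Mac = 6.10447 yrs; D_mod = 5.45773 yrs; C = 37.29623.
Duration effect: -5.45773 × (-0.0125) = +0.068222
Convexity effect: 0.5 × 37.29623 × (-0.0125)² = +0.0029138
ΔP/P ≈ +0.068222 + 0.0029138 = +0.071135 = +7.1135%.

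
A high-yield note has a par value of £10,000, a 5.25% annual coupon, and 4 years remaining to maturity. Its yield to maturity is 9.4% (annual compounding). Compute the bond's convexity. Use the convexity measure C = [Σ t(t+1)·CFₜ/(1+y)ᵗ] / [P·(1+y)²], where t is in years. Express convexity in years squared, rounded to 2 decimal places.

With y = 0.094:
  t   CF        PV=CF/(1+0.094)^t    t·PV        t(t+1)·PV
  1       525.00       479.8903       479.8903         959.7806
  2       525.00       438.6566       877.3132       2,631.9395
  3       525.00       400.9658     1,202.8974       4,811.5897
  4    10,525.00     7,347.7237    29,390.8948     146,954.4739
  Σ                  8,667.2364    31,950.9957     155,357.7837
P = 8,667.2364.
Convexity = Σ t(t+1)·PV / [P·(1+y)²] = 155,357.7837 / (8,667.2364 × 1.196836) = 14.97676.

14.98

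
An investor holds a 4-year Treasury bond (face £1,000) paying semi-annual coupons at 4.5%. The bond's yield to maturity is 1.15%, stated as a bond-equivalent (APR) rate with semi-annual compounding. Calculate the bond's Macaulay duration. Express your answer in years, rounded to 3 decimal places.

3.726 years

Periodic yield y = 0.00575. Discount each cash flow and weight by its period:
  t   CF        PV=CF/(1+0.00575)^t    t·PV
  1        22.50        22.3714        22.3714
  2        22.50        22.2435        44.4869
  3        22.50        22.1163        66.3489
  4        22.50        21.9899        87.9594
  5        22.50        21.8641       109.3207
  6        22.50        21.7391       130.4348
  7        22.50        21.6149       151.3040
  8     1,022.50       976.6591     7,813.2725
  Σ                  1,130.5982     8,425.4986
Price P = Σ PV = 1,130.5982.
Macaulay duration = Σ(t·PV) / P = 8,425.4986 / 1,130.5982 = 7.45225 half-year periods.
In years: 7.45225 / 2 = 3.72612 years.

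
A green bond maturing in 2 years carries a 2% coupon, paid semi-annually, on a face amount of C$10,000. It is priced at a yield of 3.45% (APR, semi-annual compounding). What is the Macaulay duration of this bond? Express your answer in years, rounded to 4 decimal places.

1.9700 years

Periodic yield y = 0.01725. Discount each cash flow and weight by its period:
  t   CF        PV=CF/(1+0.01725)^t    t·PV
  1       100.00        98.3043        98.3043
  2       100.00        96.6373       193.2745
  3       100.00        94.9985       284.9956
  4    10,100.00     9,432.1474    37,728.5897
  Σ                  9,722.0875    38,305.1640
Price P = Σ PV = 9,722.0875.
Macaulay duration = Σ(t·PV) / P = 38,305.1640 / 9,722.0875 = 3.94001 half-year periods.
In years: 3.94001 / 2 = 1.97001 years.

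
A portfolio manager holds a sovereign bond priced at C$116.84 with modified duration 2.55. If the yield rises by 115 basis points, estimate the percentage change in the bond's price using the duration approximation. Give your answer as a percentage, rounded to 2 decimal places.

Duration approximation: ΔP/P ≈ -D_mod · Δy = -2.55 × (+0.0115) = -0.029325.
As a percentage: -2.9325%.

-2.93%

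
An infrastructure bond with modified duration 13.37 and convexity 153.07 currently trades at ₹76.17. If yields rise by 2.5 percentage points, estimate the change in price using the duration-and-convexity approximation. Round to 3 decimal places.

-₹21.816

Duration effect: -D_mod·Δy = -13.37 × (+0.025) = -0.334250
Convexity effect: ½·C·(Δy)² = 0.5 × 153.07 × (0.025)² = +0.047834375
ΔP/P ≈ -0.334250 + 0.047834375 = -0.286415625
ΔP ≈ 76.17 × (-0.286415625) = -21.81627815625.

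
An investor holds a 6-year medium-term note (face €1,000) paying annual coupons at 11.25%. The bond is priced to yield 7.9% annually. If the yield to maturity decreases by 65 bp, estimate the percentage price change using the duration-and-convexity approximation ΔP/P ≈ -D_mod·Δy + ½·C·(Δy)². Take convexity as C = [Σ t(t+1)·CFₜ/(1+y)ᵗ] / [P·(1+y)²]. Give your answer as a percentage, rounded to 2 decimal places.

With y = 0.079:
  t   CF        PV=CF/(1+0.079)^t    t·PV        t(t+1)·PV
  1       112.50       104.2632       104.2632         208.5264
  2       112.50        96.6295       193.2590         579.7769
  3       112.50        89.5547       268.6640       1,074.6559
  4       112.50        82.9978       331.9913       1,659.9566
  5       112.50        76.9211       384.6053       2,307.6320
  6     1,112.50       704.9712     4,229.8270      29,608.7888
  Σ                  1,155.3374     5,512.6098      35,439.3366
P = 1,155.3374; D_Mac = 4.77143 yrs; D_mod = 4.42208 yrs; C = 26.34716.
Duration effect: -4.42208 × (-0.0065) = +0.028744
Convexity effect: 0.5 × 26.34716 × (-0.0065)² = +0.0005566
ΔP/P ≈ +0.028744 + 0.0005566 = +0.029300 = +2.9300%.

+2.93%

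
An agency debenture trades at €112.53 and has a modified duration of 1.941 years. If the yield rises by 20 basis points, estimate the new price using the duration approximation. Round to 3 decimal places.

Duration approximation: ΔP/P ≈ -D_mod · Δy = -1.941 × (+0.002) = -0.003882.
New price ≈ 112.53 × (1 - 0.003882) = 112.09315854.

€112.093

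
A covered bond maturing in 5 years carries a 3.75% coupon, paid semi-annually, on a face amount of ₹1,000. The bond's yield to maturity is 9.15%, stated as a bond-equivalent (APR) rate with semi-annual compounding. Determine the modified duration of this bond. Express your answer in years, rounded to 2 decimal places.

Periodic yield y = 0.04575. First find Macaulay duration:
  t   CF        PV=CF/(1+0.04575)^t    t·PV
  1        18.75        17.9297        17.9297
  2        18.75        17.1453        34.2906
  3        18.75        16.3952        49.1857
  4        18.75        15.6780        62.7119
  5        18.75        14.9921        74.9604
  6        18.75        14.3362        86.0172
  7        18.75        13.7090        95.9631
  8        18.75        13.1093       104.8741
  9        18.75        12.5358       112.8218
  10    1,018.75       651.3117     6,513.1171
  Σ                    787.1423     7,151.8716
P = 787.1423; Macaulay duration = 7,151.8716 / 787.1423 = 9.08587 half-year periods = 4.54293 years.
Modified duration = D_Mac / (1 + y) = 4.54293 / 1.04575 = 4.34419 years.

4.34 years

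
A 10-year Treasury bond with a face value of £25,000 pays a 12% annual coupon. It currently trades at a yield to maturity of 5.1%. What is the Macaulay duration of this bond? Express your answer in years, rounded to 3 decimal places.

Periodic yield y = 0.051. Discount each cash flow and weight by its year:
  t   CF        PV=CF/(1+0.051)^t    t·PV
  1     3,000.00     2,854.4244     2,854.4244
  2     3,000.00     2,715.9128     5,431.8256
  3     3,000.00     2,584.1226     7,752.3677
  4     3,000.00     2,458.7275     9,834.9098
  5     3,000.00     2,339.4172    11,697.0859
  6     3,000.00     2,225.8965    13,355.3788
  7     3,000.00     2,117.8844    14,825.1905
  8     3,000.00     2,015.1136    16,120.9085
  9     3,000.00     1,917.3297    17,255.9677
  10   28,000.00    17,026.7152   170,267.1517
  Σ                 38,255.5436   269,395.2105
Price P = Σ PV = 38,255.5436.
Macaulay duration = Σ(t·PV) / P = 269,395.2105 / 38,255.5436 = 7.04199 years.

7.042 years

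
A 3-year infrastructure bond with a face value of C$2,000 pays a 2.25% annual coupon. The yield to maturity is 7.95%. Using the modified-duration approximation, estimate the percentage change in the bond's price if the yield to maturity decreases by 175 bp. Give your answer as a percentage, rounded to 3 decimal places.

Periodic yield y = 0.0795. Modified duration first:
  t   CF        PV=CF/(1+0.0795)^t    t·PV
  1        45.00        41.6860        41.6860
  2        45.00        38.6160        77.2320
  3     2,045.00     1,625.6437     4,876.9312
  Σ                  1,705.9457     4,995.8491
P = 1,705.9457; D_Mac = 2.92849 yrs; D_mod = 2.92849/(1+0.0795) = 2.71282 yrs.
ΔP/P ≈ -D_mod · Δy = -2.71282 × (-0.0175) = +0.047474 = +4.7474%.

+4.747%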